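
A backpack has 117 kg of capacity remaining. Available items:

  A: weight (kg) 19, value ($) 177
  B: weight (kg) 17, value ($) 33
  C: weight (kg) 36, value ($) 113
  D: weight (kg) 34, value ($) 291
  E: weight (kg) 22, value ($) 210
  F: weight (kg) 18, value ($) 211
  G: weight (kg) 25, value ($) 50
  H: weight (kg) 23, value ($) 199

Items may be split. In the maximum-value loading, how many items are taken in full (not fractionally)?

5

Ratios (sorted): F 11.72, E 9.55, A 9.32, H 8.65, D 8.56, C 3.14, G 2.00, B 1.94
take F (18 @ 211); take E (22 @ 210); take A (19 @ 177); take H (23 @ 199); take D (34 @ 291); take 1/36 of C → 3.14. Capacity used 117/117.
5 item(s) taken whole; one partial (take 1/36 of C).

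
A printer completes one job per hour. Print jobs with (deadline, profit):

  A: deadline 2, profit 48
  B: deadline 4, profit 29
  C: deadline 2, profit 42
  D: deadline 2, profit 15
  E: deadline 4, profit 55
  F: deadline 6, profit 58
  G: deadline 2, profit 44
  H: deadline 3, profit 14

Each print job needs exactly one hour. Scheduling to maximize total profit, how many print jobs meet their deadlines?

Take jobs in profit order; each goes to the latest open slot no later than its deadline.
Profit order: F=58 E=55 A=48 G=44 C=42 B=29 D=15 H=14
Assign: F→slot 6, E→slot 4, A→slot 2, G→slot 1, C skipped, B→slot 3, D skipped, H skipped.
Slots: [1:G] [2:A] [3:B] [4:E] [6:F]
5 of 8 scheduled.

5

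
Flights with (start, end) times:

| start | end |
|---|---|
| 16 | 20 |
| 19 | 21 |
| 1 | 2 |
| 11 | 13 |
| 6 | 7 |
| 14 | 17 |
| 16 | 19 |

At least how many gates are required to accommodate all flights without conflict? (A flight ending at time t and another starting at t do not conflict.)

3

The answer is the maximum number of intervals overlapping at any instant.
starts: [1, 6, 11, 14, 16, 16, 19]
ends:   [2, 7, 13, 17, 19, 20, 21]
s1→1 e2→0 s6→1 e7→0 s11→1 e13→0 s14→1 s16→2 s16→3  — peak 3.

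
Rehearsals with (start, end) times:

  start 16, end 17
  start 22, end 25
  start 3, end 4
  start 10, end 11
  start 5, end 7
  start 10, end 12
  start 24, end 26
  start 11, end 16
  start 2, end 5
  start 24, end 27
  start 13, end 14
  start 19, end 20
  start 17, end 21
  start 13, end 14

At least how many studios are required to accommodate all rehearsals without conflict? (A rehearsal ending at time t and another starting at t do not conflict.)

3

starts: [2, 3, 5, 10, 10, 11, 13, 13, 16, 17, 19, 22, 24, 24]
ends:   [4, 5, 7, 11, 12, 14, 14, 16, 17, 20, 21, 25, 26, 27]
s2→1 s3→2 e4→1 e5→0 s5→1 e7→0 s10→1 s10→2 e11→1 s11→2 e12→1 s13→2 s13→3  — peak 3.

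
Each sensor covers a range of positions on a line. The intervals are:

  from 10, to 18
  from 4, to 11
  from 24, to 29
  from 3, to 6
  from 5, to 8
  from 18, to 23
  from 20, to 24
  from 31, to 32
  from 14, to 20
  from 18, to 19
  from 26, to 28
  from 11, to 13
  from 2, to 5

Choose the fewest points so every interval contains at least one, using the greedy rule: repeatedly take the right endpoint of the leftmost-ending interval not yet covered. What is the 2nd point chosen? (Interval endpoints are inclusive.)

By right end: [2,5]  [3,6]  [5,8]  [4,11]  [11,13]  [10,18]  [18,19]  [14,20]  [18,23]  [20,24]  [26,28]  [24,29]  [31,32]
[2,5] uncovered → point at 5; [11,13] uncovered → point at 13; [18,19] uncovered → point at 19; [20,24] uncovered → point at 24; [26,28] uncovered → point at 28; [31,32] uncovered → point at 32.
Points: 5, 13, 19, 24, 28, 32 (6 total).

13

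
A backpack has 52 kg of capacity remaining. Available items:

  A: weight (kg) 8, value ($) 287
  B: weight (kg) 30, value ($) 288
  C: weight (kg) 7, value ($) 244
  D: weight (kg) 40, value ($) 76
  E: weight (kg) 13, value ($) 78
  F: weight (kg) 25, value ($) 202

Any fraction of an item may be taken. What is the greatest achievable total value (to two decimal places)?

Sort by value per unit weight and fill in that order.
Ratios (sorted): A 35.88, C 34.86, B 9.60, F 8.08, E 6.00, D 1.90
take A (8 @ 287); take C (7 @ 244); take B (30 @ 288); take 7/25 of F → 56.56. Capacity used 52/52.
Total value = 875.56

875.56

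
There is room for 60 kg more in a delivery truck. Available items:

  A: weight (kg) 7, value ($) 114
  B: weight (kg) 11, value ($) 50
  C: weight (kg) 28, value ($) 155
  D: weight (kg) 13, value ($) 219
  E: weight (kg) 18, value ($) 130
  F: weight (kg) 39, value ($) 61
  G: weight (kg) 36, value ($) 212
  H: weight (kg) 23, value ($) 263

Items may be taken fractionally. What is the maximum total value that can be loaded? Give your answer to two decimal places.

Greedy by value/weight ratio, highest first.
Ratios (sorted): D 16.85, A 16.29, H 11.43, E 7.22, G 5.89, C 5.54, B 4.55, F 1.56
take D (13 @ 219); take A (7 @ 114); take H (23 @ 263); take 17/18 of E → 122.78. Capacity used 60/60.
Total value = 718.78

718.78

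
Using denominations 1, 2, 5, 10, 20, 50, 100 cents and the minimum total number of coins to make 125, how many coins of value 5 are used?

1

Greedy: take as many of the largest coin as possible, then repeat with the remainder.
125 − 1×100→25 − 1×20→5 − 1×5→0
Count of 5: 1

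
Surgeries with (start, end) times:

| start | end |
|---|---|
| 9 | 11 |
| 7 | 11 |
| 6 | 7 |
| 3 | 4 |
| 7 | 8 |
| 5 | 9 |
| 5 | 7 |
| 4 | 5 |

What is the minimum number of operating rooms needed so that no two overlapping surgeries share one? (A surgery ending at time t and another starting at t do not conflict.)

The answer is the maximum number of intervals overlapping at any instant.
Events (time:±→running): 3:+→1 4:-→0 4:+→1 5:-→0 5:+→1 5:+→2 6:+→3 … peak 3.

3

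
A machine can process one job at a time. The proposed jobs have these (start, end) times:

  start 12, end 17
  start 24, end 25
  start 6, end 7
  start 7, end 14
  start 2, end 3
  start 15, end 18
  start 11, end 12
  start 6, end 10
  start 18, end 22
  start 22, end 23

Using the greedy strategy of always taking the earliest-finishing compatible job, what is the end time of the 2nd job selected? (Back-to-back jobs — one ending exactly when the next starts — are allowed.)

7

Order by finish time; keep every interval that doesn't clash with the previous kept one.
By end time: (2,3), (6,7), (6,10), (11,12), (7,14), (12,17), (15,18), (18,22), (22,23), (24,25).
Pick (2,3); next start ≥ 3 → (6,7); next start ≥ 7 → (11,12); next start ≥ 12 → (12,17); next start ≥ 17 → (18,22); next start ≥ 22 → (22,23); next start ≥ 23 → (24,25).
Selected: (2,3) (6,7) (11,12) (12,17) (18,22) (22,23) (24,25)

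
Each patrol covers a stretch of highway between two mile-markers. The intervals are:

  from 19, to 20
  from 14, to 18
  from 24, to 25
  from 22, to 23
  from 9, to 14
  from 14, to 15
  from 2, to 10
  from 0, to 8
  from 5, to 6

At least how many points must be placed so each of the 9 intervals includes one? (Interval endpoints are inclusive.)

5

Sort by right endpoint; whenever an interval is uncovered, place a point at its right end.
Sorted: [5,6] [0,8] [2,10] [9,14] [14,15] [14,18] [19,20] [22,23] [24,25]
{[5,6],[0,8],[2,10]} hit by 6; {[9,14],[14,15],[14,18]} hit by 14; {[19,20]} hit by 20; {[22,23]} hit by 23; {[24,25]} hit by 25.
Points: 6, 14, 20, 23, 25 (5 total).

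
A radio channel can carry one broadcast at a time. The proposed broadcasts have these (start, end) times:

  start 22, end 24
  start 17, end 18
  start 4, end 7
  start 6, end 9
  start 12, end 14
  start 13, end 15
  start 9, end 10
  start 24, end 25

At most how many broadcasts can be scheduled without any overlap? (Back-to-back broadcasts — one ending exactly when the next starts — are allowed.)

6

Greedy by earliest finish: after sorting by end time, pick each interval compatible with the last pick.
Sorted by end: (4,7)  (6,9)  (9,10)  (12,14)  (13,15)  (17,18)  (22,24)  (24,25)
take (4,7); take (9,10); take (12,14); take (17,18); take (22,24); take (24,25).
Selected 6 broadcasts.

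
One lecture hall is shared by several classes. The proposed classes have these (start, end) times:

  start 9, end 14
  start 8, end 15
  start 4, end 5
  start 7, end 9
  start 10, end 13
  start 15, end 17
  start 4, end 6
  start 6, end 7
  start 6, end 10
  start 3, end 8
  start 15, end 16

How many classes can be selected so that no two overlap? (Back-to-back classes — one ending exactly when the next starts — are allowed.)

5

By end time: (4,5), (4,6), (6,7), (3,8), (7,9), (6,10), (10,13), (9,14), (8,15), (15,16), (15,17).
Pick (4,5); next start ≥ 5 → (6,7); next start ≥ 7 → (7,9); next start ≥ 9 → (10,13); next start ≥ 13 → (15,16).
Selected 5 classes.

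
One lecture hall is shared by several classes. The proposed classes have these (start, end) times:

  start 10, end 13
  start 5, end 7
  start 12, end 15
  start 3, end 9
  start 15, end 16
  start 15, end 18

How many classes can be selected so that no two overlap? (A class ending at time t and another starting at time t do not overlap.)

3

By end time: (5,7), (3,9), (10,13), (12,15), (15,16), (15,18).
Pick (5,7); next start ≥ 7 → (10,13); next start ≥ 13 → (15,16).
Selected 3 classes.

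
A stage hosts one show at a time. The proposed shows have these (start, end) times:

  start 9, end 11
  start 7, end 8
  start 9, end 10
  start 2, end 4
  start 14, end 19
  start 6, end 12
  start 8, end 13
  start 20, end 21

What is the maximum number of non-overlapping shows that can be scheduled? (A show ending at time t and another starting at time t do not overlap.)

5

Order by finish time; keep every interval that doesn't clash with the previous kept one.
Sorted by end: (2,4)  (7,8)  (9,10)  (9,11)  (6,12)  (8,13)  (14,19)  (20,21)
take (2,4); take (7,8); take (9,10); skip (6,12); take (14,19); take (20,21).
Selected 5 shows.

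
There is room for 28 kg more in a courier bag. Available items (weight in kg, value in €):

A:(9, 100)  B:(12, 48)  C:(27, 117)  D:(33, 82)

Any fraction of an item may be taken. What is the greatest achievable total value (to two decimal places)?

Sort by value per unit weight and fill in that order.
Ratios (sorted): A 11.11, C 4.33, B 4.00, D 2.48
take A (9 @ 100); take 19/27 of C → 82.33. Capacity used 28/28.
Total value = 182.33

182.33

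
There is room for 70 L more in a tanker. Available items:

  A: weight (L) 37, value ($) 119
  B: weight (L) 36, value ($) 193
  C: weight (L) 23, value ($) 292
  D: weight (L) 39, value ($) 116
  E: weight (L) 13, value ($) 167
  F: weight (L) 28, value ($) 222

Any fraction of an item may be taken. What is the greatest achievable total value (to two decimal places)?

Sort by value per unit weight and fill in that order.
Order: E (167/13=12.85) > C (292/23=12.70) > F (222/28=7.93) > B (193/36=5.36) > A (119/37=3.22) > D (116/39=2.97)
Fill: take E (13 @ 167) → take C (23 @ 292) → take F (28 @ 222) → take 6/36 of B → 32.17; 70/70 used.
Total value = 713.17

713.17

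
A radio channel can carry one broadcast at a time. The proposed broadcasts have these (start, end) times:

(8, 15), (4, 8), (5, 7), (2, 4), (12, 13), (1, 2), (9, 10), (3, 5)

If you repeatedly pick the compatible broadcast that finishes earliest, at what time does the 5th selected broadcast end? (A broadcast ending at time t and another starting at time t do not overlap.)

Order by finish time; keep every interval that doesn't clash with the previous kept one.
By end time: (1,2), (2,4), (3,5), (5,7), (4,8), (9,10), (12,13), (8,15).
Pick (1,2); next start ≥ 2 → (2,4); next start ≥ 4 → (5,7); next start ≥ 7 → (9,10); next start ≥ 10 → (12,13).
Selected: (1,2) (2,4) (5,7) (9,10) (12,13)

13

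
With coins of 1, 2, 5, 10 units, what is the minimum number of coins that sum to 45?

5

Use the largest denomination that fits, subtract, and repeat.
45 = 4×10 + 1×5
Total coins = 4 + 1 = 5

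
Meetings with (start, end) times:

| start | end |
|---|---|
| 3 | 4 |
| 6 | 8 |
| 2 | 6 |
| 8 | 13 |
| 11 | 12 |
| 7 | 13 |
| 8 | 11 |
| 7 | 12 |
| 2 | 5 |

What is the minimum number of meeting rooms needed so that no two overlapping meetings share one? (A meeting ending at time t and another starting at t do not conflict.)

4

starts: [2, 2, 3, 6, 7, 7, 8, 8, 11]
ends:   [4, 5, 6, 8, 11, 12, 12, 13, 13]
s2→1 s2→2 s3→3 e4→2 e5→1 e6→0 s6→1 s7→2 s7→3 e8→2 s8→3 s8→4  — peak 4.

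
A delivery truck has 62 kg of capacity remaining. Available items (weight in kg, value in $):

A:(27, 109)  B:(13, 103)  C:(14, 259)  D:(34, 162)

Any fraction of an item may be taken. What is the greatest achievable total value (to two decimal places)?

Order: C (259/14=18.50) > B (103/13=7.92) > D (162/34=4.76) > A (109/27=4.04)
Fill: take C (14 @ 259) → take B (13 @ 103) → take D (34 @ 162) → take 1/27 of A → 4.04; 62/62 used.
Total value = 528.04

528.04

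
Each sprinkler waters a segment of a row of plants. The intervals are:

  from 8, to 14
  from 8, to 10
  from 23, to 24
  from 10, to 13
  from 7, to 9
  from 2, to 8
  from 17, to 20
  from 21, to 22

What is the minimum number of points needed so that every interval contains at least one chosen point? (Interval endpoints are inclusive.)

5

By right end: [2,8]  [7,9]  [8,10]  [10,13]  [8,14]  [17,20]  [21,22]  [23,24]
[2,8] uncovered → point at 8; [10,13] uncovered → point at 13; [17,20] uncovered → point at 20; [21,22] uncovered → point at 22; [23,24] uncovered → point at 24.
Points: 8, 13, 20, 22, 24 (5 total).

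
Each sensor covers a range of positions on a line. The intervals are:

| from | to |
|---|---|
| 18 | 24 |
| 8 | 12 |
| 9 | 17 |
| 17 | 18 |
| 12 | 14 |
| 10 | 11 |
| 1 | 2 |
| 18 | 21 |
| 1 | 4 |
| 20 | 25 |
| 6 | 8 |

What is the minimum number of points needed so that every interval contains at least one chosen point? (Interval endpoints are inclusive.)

Process intervals by earliest right end; each time one isn't hit yet, stab at its right endpoint.
Sorted: [1,2] [1,4] [6,8] [10,11] [8,12] [12,14] [9,17] [17,18] [18,21] [18,24] [20,25]
{[1,2],[1,4]} hit by 2; {[6,8]} hit by 8; {[10,11],[8,12]} hit by 11; {[12,14],[9,17]} hit by 14; {[17,18],[18,21],[18,24]} hit by 18; {[20,25]} hit by 25.
Points: 2, 8, 11, 14, 18, 25 (6 total).

6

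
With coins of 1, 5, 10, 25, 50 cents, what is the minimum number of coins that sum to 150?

150 − 3×50→0
Total coins = 3 = 3

3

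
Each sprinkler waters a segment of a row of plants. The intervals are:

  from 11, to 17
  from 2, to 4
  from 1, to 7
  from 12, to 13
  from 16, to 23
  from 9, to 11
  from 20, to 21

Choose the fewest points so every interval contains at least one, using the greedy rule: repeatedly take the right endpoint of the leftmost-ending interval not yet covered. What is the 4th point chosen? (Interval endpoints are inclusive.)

Sort by right endpoint; whenever an interval is uncovered, place a point at its right end.
Sorted: [2,4] [1,7] [9,11] [12,13] [11,17] [20,21] [16,23]
{[2,4],[1,7]} hit by 4; {[9,11]} hit by 11; {[12,13],[11,17]} hit by 13; {[20,21],[16,23]} hit by 21.
Points: 4, 11, 13, 21 (4 total).

21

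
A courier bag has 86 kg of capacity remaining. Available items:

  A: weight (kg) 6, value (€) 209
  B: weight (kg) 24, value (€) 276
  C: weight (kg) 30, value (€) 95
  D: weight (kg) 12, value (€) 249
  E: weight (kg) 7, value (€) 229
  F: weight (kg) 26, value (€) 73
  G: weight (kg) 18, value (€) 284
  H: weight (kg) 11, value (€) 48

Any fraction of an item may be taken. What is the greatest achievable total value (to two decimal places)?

1320.33

Sort by value per unit weight and fill in that order.
Ratios (sorted): A 34.83, E 32.71, D 20.75, G 15.78, B 11.50, H 4.36, C 3.17, F 2.81
take A (6 @ 209); take E (7 @ 229); take D (12 @ 249); take G (18 @ 284); take B (24 @ 276); take H (11 @ 48); take 8/30 of C → 25.33. Capacity used 86/86.
Total value = 1320.33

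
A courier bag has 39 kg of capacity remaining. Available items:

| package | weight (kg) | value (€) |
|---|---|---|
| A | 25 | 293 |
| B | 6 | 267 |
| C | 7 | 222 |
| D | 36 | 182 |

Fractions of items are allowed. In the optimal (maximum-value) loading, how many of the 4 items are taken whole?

3

Greedy by value/weight ratio, highest first.
Order: B (267/6=44.50) > C (222/7=31.71) > A (293/25=11.72) > D (182/36=5.06)
Fill: take B (6 @ 267) → take C (7 @ 222) → take A (25 @ 293) → take 1/36 of D → 5.06; 39/39 used.
3 item(s) taken whole; one partial (take 1/36 of D).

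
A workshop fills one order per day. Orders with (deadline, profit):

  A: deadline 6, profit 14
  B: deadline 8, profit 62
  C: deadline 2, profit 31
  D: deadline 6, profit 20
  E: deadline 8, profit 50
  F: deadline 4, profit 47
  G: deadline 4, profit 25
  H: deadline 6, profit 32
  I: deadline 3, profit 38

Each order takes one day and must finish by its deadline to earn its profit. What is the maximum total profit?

305

By profit: B(d8,62), E(d8,50), F(d4,47), I(d3,38), H(d6,32), C(d2,31), G(d4,25), D(d6,20), A(d6,14)
B→slot 8; E→slot 7; F→slot 4; I→slot 3; H→slot 6; C→slot 2; G→slot 1; D→slot 5; A skipped.
Profit = 25 + 31 + 38 + 47 + 20 + 32 + 50 + 62 = 305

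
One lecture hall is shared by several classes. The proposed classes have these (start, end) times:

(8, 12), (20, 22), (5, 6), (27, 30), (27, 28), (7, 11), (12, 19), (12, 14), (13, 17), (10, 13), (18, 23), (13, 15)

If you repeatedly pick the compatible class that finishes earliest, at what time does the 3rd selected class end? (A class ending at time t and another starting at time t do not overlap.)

14

Sort by end time and greedily take each interval whose start is ≥ the last chosen end.
By end time: (5,6), (7,11), (8,12), (10,13), (12,14), (13,15), (13,17), (12,19), (20,22), (18,23), (27,28), (27,30).
Pick (5,6); next start ≥ 6 → (7,11); next start ≥ 11 → (12,14); next start ≥ 14 → (20,22); next start ≥ 22 → (27,28).
Selected: (5,6) (7,11) (12,14) (20,22) (27,28)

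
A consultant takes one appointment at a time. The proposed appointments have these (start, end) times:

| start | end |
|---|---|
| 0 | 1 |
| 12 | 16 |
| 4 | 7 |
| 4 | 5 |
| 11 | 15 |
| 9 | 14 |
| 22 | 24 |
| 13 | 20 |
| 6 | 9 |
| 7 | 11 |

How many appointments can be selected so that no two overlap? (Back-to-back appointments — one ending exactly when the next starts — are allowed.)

By end time: (0,1), (4,5), (4,7), (6,9), (7,11), (9,14), (11,15), (12,16), (13,20), (22,24).
Pick (0,1); next start ≥ 1 → (4,5); next start ≥ 5 → (6,9); next start ≥ 9 → (9,14); next start ≥ 14 → (22,24).
Selected 5 appointments.

5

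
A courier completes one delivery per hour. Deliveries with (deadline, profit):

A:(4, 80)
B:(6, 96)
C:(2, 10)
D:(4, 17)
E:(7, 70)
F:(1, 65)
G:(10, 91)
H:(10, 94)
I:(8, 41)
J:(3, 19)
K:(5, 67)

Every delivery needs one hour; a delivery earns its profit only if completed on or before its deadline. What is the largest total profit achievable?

640

Sort by profit descending; place each in the latest free slot ≤ its deadline.
Profit order: B=96 H=94 G=91 A=80 E=70 K=67 F=65 I=41 J=19 D=17 C=10
Assign: B→slot 6, H→slot 10, G→slot 9, A→slot 4, E→slot 7, K→slot 5, F→slot 1, I→slot 8, J→slot 3, D→slot 2, C skipped.
Slots: [1:F] [2:D] [3:J] [4:A] [5:K] [6:B] [7:E] [8:I] [9:G] [10:H]
Profit = 65 + 17 + 19 + 80 + 67 + 96 + 70 + 41 + 91 + 94 = 640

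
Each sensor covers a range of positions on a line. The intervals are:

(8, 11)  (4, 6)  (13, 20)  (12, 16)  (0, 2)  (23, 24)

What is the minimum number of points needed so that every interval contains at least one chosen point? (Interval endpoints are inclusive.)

By right end: [0,2]  [4,6]  [8,11]  [12,16]  [13,20]  [23,24]
[0,2] uncovered → point at 2; [4,6] uncovered → point at 6; [8,11] uncovered → point at 11; [12,16] uncovered → point at 16; [23,24] uncovered → point at 24.
Points: 2, 6, 11, 16, 24 (5 total).

5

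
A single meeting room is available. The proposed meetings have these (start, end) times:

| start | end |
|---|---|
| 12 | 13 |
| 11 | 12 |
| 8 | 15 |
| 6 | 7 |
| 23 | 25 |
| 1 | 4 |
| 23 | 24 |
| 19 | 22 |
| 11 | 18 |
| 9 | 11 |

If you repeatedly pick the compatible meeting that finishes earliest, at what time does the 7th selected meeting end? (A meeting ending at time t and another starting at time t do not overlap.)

Sorted by end: (1,4)  (6,7)  (9,11)  (11,12)  (12,13)  (8,15)  (11,18)  (19,22)  (23,24)  (23,25)
take (1,4); take (6,7); take (9,11); take (11,12); take (12,13); skip (8,15); take (19,22); take (23,24).
Selected: (1,4) (6,7) (9,11) (11,12) (12,13) (19,22) (23,24)

24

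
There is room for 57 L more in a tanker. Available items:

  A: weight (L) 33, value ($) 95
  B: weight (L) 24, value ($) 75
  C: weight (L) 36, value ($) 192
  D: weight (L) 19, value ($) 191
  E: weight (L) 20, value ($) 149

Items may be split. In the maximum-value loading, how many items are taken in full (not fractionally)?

2

Sort by value per unit weight and fill in that order.
Order: D (191/19=10.05) > E (149/20=7.45) > C (192/36=5.33) > B (75/24=3.12) > A (95/33=2.88)
Fill: take D (19 @ 191) → take E (20 @ 149) → take 18/36 of C → 96.00; 57/57 used.
2 item(s) taken whole; one partial (take 18/36 of C).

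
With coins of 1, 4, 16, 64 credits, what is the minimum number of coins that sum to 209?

5

209 − 3×64→17 − 1×16→1 − 1×1→0
Total coins = 3 + 1 + 1 = 5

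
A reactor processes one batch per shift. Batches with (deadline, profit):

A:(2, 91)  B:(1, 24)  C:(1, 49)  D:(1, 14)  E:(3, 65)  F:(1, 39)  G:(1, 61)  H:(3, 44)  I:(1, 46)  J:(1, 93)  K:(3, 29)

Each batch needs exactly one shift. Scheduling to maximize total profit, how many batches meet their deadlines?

Sort by profit descending; place each in the latest free slot ≤ its deadline.
By profit: J(d1,93), A(d2,91), E(d3,65), G(d1,61), C(d1,49), I(d1,46), H(d3,44), F(d1,39), K(d3,29), B(d1,24), D(d1,14)
J→slot 1; A→slot 2; E→slot 3; G skipped; C skipped; I skipped; H skipped; F skipped; K skipped; B skipped; D skipped.
3 of 11 scheduled.

3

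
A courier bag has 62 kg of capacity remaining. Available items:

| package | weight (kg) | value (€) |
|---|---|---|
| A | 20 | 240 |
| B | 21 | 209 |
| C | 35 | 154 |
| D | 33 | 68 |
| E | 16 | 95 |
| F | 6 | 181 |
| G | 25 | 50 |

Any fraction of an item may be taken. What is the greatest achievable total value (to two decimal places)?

719.06

Order: F (181/6=30.17) > A (240/20=12.00) > B (209/21=9.95) > E (95/16=5.94) > C (154/35=4.40) > D (68/33=2.06) > G (50/25=2.00)
Fill: take F (6 @ 181) → take A (20 @ 240) → take B (21 @ 209) → take 15/16 of E → 89.06; 62/62 used.
Total value = 719.06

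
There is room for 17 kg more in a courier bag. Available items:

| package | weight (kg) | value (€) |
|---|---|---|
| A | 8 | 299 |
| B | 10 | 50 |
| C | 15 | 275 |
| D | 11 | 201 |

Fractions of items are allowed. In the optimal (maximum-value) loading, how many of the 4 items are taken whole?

Greedy by value/weight ratio, highest first.
Ratios (sorted): A 37.38, C 18.33, D 18.27, B 5.00
take A (8 @ 299); take 9/15 of C → 165.00. Capacity used 17/17.
1 item(s) taken whole; one partial (take 9/15 of C).

1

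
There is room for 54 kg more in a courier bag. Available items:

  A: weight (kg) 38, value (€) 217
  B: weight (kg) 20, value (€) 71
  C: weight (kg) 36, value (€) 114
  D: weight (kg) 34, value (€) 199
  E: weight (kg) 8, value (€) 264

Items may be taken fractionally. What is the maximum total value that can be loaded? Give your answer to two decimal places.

Order: E (264/8=33.00) > D (199/34=5.85) > A (217/38=5.71) > B (71/20=3.55) > C (114/36=3.17)
Fill: take E (8 @ 264) → take D (34 @ 199) → take 12/38 of A → 68.53; 54/54 used.
Total value = 531.53

531.53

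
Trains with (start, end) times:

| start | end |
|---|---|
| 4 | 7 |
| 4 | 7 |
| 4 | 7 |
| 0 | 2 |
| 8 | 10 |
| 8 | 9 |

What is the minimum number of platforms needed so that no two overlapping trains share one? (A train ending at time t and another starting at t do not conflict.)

3

Count concurrent intervals with a sweep; the peak is the room count.
Events (time:±→running): 0:+→1 2:-→0 4:+→1 4:+→2 4:+→3 … peak 3.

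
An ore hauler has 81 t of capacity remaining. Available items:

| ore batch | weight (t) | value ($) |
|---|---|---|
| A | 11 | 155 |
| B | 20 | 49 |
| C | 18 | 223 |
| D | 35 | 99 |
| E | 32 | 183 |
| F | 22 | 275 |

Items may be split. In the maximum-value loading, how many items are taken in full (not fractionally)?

3

Sort by value per unit weight and fill in that order.
Ratios (sorted): A 14.09, F 12.50, C 12.39, E 5.72, D 2.83, B 2.45
take A (11 @ 155); take F (22 @ 275); take C (18 @ 223); take 30/32 of E → 171.56. Capacity used 81/81.
3 item(s) taken whole; one partial (take 30/32 of E).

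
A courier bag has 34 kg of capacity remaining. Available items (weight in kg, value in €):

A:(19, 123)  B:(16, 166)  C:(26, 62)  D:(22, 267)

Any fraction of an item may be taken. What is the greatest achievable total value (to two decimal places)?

391.50

Greedy by value/weight ratio, highest first.
Order: D (267/22=12.14) > B (166/16=10.38) > A (123/19=6.47) > C (62/26=2.38)
Fill: take D (22 @ 267) → take 12/16 of B → 124.50; 34/34 used.
Total value = 391.50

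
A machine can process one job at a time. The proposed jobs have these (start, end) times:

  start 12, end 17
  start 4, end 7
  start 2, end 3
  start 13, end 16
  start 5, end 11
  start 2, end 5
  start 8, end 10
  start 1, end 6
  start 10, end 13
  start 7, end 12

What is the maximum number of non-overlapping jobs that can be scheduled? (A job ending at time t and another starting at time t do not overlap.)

5

Order by finish time; keep every interval that doesn't clash with the previous kept one.
By end time: (2,3), (2,5), (1,6), (4,7), (8,10), (5,11), (7,12), (10,13), (13,16), (12,17).
Pick (2,3); next start ≥ 3 → (4,7); next start ≥ 7 → (8,10); next start ≥ 10 → (10,13); next start ≥ 13 → (13,16).
Selected 5 jobs.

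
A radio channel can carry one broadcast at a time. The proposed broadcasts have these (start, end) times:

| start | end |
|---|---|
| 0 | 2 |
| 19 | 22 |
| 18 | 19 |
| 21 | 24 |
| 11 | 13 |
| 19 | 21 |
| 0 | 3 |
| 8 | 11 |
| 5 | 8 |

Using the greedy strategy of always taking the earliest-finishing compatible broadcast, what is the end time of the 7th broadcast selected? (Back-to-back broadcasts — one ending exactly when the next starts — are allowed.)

24

Sort by end time and greedily take each interval whose start is ≥ the last chosen end.
Sorted by end: (0,2)  (0,3)  (5,8)  (8,11)  (11,13)  (18,19)  (19,21)  (19,22)  (21,24)
take (0,2); take (5,8); take (8,11); take (11,13); take (18,19); take (19,21); take (21,24).
Selected: (0,2) (5,8) (8,11) (11,13) (18,19) (19,21) (21,24)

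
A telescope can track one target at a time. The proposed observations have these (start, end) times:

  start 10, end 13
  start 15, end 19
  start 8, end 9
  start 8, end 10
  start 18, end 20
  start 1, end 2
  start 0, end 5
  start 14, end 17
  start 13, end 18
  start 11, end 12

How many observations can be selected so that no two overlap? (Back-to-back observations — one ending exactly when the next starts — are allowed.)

5

Greedy by earliest finish: after sorting by end time, pick each interval compatible with the last pick.
Sorted by end: (1,2)  (0,5)  (8,9)  (8,10)  (11,12)  (10,13)  (14,17)  (13,18)  (15,19)  (18,20)
take (1,2); take (8,9); take (11,12); take (14,17); skip (13,18); take (18,20).
Selected 5 observations.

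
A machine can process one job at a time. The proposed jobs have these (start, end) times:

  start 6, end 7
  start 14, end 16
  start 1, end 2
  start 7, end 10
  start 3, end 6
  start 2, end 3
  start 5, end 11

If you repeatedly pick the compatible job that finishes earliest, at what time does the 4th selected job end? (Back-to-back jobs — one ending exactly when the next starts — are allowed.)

7

Greedy by earliest finish: after sorting by end time, pick each interval compatible with the last pick.
By end time: (1,2), (2,3), (3,6), (6,7), (7,10), (5,11), (14,16).
Pick (1,2); next start ≥ 2 → (2,3); next start ≥ 3 → (3,6); next start ≥ 6 → (6,7); next start ≥ 7 → (7,10); next start ≥ 10 → (14,16).
Selected: (1,2) (2,3) (3,6) (6,7) (7,10) (14,16)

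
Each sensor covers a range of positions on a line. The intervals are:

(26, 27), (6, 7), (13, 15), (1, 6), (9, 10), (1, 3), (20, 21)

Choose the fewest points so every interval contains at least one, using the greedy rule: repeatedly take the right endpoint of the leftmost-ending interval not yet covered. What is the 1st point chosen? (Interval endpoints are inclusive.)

Sort by right endpoint; whenever an interval is uncovered, place a point at its right end.
By right end: [1,3]  [1,6]  [6,7]  [9,10]  [13,15]  [20,21]  [26,27]
[1,3] uncovered → point at 3; [6,7] uncovered → point at 7; [9,10] uncovered → point at 10; [13,15] uncovered → point at 15; [20,21] uncovered → point at 21; [26,27] uncovered → point at 27.
Points: 3, 7, 10, 15, 21, 27 (6 total).

3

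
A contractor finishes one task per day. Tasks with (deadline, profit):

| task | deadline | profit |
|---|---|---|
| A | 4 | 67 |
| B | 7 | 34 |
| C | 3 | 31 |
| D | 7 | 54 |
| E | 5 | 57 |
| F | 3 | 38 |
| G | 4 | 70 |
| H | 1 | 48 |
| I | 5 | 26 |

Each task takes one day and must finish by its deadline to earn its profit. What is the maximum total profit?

Profit order: G=70 A=67 E=57 D=54 H=48 F=38 B=34 C=31 I=26
Assign: G→slot 4, A→slot 3, E→slot 5, D→slot 7, H→slot 1, F→slot 2, B→slot 6, C skipped, I skipped.
Slots: [1:H] [2:F] [3:A] [4:G] [5:E] [6:B] [7:D]
Profit = 48 + 38 + 67 + 70 + 57 + 34 + 54 = 368

368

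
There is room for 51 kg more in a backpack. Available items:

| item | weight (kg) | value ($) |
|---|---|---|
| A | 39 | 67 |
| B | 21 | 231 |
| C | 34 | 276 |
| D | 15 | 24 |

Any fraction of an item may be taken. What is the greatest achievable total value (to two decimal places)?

474.53

Ratios (sorted): B 11.00, C 8.12, A 1.72, D 1.60
take B (21 @ 231); take 30/34 of C → 243.53. Capacity used 51/51.
Total value = 474.53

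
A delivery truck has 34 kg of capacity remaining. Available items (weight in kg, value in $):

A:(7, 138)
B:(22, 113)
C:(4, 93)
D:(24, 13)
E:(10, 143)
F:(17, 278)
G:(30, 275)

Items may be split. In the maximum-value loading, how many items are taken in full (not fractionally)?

Order: C (93/4=23.25) > A (138/7=19.71) > F (278/17=16.35) > E (143/10=14.30) > G (275/30=9.17) > B (113/22=5.14) > D (13/24=0.54)
Fill: take C (4 @ 93) → take A (7 @ 138) → take F (17 @ 278) → take 6/10 of E → 85.80; 34/34 used.
3 item(s) taken whole; one partial (take 6/10 of E).

3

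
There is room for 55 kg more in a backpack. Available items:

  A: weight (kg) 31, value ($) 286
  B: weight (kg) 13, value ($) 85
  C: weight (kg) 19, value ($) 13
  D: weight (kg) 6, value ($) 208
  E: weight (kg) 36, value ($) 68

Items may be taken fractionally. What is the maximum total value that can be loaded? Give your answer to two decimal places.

Order: D (208/6=34.67) > A (286/31=9.23) > B (85/13=6.54) > E (68/36=1.89) > C (13/19=0.68)
Fill: take D (6 @ 208) → take A (31 @ 286) → take B (13 @ 85) → take 5/36 of E → 9.44; 55/55 used.
Total value = 588.44

588.44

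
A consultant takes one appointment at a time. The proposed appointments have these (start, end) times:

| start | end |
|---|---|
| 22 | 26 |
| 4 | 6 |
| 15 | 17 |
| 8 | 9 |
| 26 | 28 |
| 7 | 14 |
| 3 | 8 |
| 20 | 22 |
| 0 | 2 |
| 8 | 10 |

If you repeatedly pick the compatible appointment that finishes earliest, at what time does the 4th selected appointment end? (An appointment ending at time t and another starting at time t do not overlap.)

17

By end time: (0,2), (4,6), (3,8), (8,9), (8,10), (7,14), (15,17), (20,22), (22,26), (26,28).
Pick (0,2); next start ≥ 2 → (4,6); next start ≥ 6 → (8,9); next start ≥ 9 → (15,17); next start ≥ 17 → (20,22); next start ≥ 22 → (22,26); next start ≥ 26 → (26,28).
Selected: (0,2) (4,6) (8,9) (15,17) (20,22) (22,26) (26,28)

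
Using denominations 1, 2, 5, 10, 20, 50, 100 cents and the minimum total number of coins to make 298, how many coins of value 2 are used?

1

Use the largest denomination that fits, subtract, and repeat.
298 − 2×100→98 − 1×50→48 − 2×20→8 − 1×5→3 − 1×2→1 − 1×1→0
Count of 2: 1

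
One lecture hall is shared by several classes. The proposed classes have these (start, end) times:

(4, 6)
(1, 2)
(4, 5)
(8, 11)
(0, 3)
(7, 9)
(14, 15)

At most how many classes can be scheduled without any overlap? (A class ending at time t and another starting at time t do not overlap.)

Sort by end time and greedily take each interval whose start is ≥ the last chosen end.
By end time: (1,2), (0,3), (4,5), (4,6), (7,9), (8,11), (14,15).
Pick (1,2); next start ≥ 2 → (4,5); next start ≥ 5 → (7,9); next start ≥ 9 → (14,15).
Selected 4 classes.

4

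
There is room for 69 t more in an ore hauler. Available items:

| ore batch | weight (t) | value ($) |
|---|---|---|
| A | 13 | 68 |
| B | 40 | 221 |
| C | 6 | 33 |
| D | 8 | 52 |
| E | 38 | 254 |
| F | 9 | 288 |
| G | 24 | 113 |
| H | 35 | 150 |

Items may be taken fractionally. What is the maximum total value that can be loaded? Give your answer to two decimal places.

Ratios (sorted): F 32.00, E 6.68, D 6.50, B 5.53, C 5.50, A 5.23, G 4.71, H 4.29
take F (9 @ 288); take E (38 @ 254); take D (8 @ 52); take 14/40 of B → 77.35. Capacity used 69/69.
Total value = 671.35

671.35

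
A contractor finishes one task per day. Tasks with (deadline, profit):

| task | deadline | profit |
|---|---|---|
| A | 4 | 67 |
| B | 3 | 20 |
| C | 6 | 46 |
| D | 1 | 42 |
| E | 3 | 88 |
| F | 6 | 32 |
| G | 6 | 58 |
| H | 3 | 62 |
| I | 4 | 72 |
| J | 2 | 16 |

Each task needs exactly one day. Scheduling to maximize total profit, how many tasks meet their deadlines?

Profit order: E=88 I=72 A=67 H=62 G=58 C=46 D=42 F=32 B=20 J=16
Assign: E→slot 3, I→slot 4, A→slot 2, H→slot 1, G→slot 6, C→slot 5, D skipped, F skipped, B skipped, J skipped.
Slots: [1:H] [2:A] [3:E] [4:I] [5:C] [6:G]
6 of 10 scheduled.

6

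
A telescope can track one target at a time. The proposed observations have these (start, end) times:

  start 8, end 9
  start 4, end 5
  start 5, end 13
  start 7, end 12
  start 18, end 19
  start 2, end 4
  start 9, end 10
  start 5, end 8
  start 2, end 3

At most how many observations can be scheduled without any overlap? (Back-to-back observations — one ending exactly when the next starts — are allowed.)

Order by finish time; keep every interval that doesn't clash with the previous kept one.
Sorted by end: (2,3)  (2,4)  (4,5)  (5,8)  (8,9)  (9,10)  (7,12)  (5,13)  (18,19)
take (2,3); take (4,5); take (5,8); take (8,9); take (9,10); take (18,19).
Selected 6 observations.

6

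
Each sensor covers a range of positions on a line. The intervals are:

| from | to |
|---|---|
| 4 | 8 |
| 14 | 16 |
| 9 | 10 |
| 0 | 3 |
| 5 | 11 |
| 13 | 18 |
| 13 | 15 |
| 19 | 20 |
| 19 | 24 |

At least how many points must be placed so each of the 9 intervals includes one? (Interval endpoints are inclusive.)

Process intervals by earliest right end; each time one isn't hit yet, stab at its right endpoint.
Sorted: [0,3] [4,8] [9,10] [5,11] [13,15] [14,16] [13,18] [19,20] [19,24]
{[0,3]} hit by 3; {[4,8]} hit by 8; {[9,10],[5,11]} hit by 10; {[13,15],[14,16],[13,18]} hit by 15; {[19,20],[19,24]} hit by 20.
Points: 3, 8, 10, 15, 20 (5 total).

5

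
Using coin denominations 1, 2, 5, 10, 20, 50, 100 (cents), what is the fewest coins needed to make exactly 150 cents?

Greedy: take as many of the largest coin as possible, then repeat with the remainder.
150 = 1×100 + 1×50
Total coins = 1 + 1 = 2

2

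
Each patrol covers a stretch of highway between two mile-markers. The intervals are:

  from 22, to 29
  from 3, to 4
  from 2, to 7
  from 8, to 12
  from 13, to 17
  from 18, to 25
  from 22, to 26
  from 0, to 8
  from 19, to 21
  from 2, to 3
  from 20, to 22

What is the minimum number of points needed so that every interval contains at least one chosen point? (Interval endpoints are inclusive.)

5

Sort by right endpoint; whenever an interval is uncovered, place a point at its right end.
By right end: [2,3]  [3,4]  [2,7]  [0,8]  [8,12]  [13,17]  [19,21]  [20,22]  [18,25]  [22,26]  [22,29]
[2,3] uncovered → point at 3; [8,12] uncovered → point at 12; [13,17] uncovered → point at 17; [19,21] uncovered → point at 21; [22,26] uncovered → point at 26.
Points: 3, 12, 17, 21, 26 (5 total).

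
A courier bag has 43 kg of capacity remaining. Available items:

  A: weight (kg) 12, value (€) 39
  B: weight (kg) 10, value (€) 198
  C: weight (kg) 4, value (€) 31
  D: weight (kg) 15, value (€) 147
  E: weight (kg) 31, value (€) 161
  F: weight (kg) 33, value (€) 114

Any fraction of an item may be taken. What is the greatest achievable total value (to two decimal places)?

448.71

Greedy by value/weight ratio, highest first.
Ratios (sorted): B 19.80, D 9.80, C 7.75, E 5.19, F 3.45, A 3.25
take B (10 @ 198); take D (15 @ 147); take C (4 @ 31); take 14/31 of E → 72.71. Capacity used 43/43.
Total value = 448.71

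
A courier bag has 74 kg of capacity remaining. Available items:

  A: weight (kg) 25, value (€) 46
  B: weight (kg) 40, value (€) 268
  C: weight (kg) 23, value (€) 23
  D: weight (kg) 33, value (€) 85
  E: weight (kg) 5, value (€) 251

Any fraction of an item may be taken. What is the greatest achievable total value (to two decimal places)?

Greedy by value/weight ratio, highest first.
Order: E (251/5=50.20) > B (268/40=6.70) > D (85/33=2.58) > A (46/25=1.84) > C (23/23=1.00)
Fill: take E (5 @ 251) → take B (40 @ 268) → take 29/33 of D → 74.70; 74/74 used.
Total value = 593.70

593.70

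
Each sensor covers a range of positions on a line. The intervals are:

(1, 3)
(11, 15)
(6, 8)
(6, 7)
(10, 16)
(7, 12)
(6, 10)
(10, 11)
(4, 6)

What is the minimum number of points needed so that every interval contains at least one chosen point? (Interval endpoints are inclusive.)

Sort by right endpoint; whenever an interval is uncovered, place a point at its right end.
By right end: [1,3]  [4,6]  [6,7]  [6,8]  [6,10]  [10,11]  [7,12]  [11,15]  [10,16]
[1,3] uncovered → point at 3; [4,6] uncovered → point at 6; [10,11] uncovered → point at 11.
Points: 3, 6, 11 (3 total).

3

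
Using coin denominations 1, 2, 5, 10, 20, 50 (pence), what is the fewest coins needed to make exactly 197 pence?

Greedy: take as many of the largest coin as possible, then repeat with the remainder.
197 − 3×50→47 − 2×20→7 − 1×5→2 − 1×2→0
Total coins = 3 + 2 + 1 + 1 = 7

7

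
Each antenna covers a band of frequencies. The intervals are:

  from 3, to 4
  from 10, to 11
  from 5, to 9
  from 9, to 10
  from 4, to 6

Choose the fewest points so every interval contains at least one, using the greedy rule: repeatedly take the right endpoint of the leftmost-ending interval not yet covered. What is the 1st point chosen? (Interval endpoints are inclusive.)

4

Sort by right endpoint; whenever an interval is uncovered, place a point at its right end.
By right end: [3,4]  [4,6]  [5,9]  [9,10]  [10,11]
[3,4] uncovered → point at 4; [5,9] uncovered → point at 9; [10,11] uncovered → point at 11.
Points: 4, 9, 11 (3 total).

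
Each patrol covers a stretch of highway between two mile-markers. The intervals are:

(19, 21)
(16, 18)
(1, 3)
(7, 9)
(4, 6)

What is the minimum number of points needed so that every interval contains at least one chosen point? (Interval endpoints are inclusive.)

5

Sort by right endpoint; whenever an interval is uncovered, place a point at its right end.
Sorted: [1,3] [4,6] [7,9] [16,18] [19,21]
{[1,3]} hit by 3; {[4,6]} hit by 6; {[7,9]} hit by 9; {[16,18]} hit by 18; {[19,21]} hit by 21.
Points: 3, 6, 9, 18, 21 (5 total).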